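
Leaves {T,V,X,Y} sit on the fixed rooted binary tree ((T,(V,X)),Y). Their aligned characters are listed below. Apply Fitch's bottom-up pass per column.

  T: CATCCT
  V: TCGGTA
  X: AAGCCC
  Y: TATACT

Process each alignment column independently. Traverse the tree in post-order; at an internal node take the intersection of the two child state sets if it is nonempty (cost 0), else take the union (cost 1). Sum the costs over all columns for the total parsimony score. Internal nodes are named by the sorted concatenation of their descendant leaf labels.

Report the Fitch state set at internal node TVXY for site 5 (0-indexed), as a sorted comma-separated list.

[col 0] VX: children V:{T}, X:{A} ∪→ {A,T}; cost 1
[col 0] TVX: children T:{C}, VX:{A,T} ∪→ {A,C,T}; cost 1
[col 0] TVXY: children TVX:{A,C,T}, Y:{T} ∩→ {T}; cost 0
[col 1] VX: children V:{C}, X:{A} ∪→ {A,C}; cost 1
[col 1] TVX: children T:{A}, VX:{A,C} ∩→ {A}; cost 0
[col 1] TVXY: children TVX:{A}, Y:{A} ∩→ {A}; cost 0
[col 2] VX: children V:{G}, X:{G} ∩→ {G}; cost 0
[col 2] TVX: children T:{T}, VX:{G} ∪→ {G,T}; cost 1
[col 2] TVXY: children TVX:{G,T}, Y:{T} ∩→ {T}; cost 0
[col 3] VX: children V:{G}, X:{C} ∪→ {C,G}; cost 1
[col 3] TVX: children T:{C}, VX:{C,G} ∩→ {C}; cost 0
[col 3] TVXY: children TVX:{C}, Y:{A} ∪→ {A,C}; cost 1
[col 4] VX: children V:{T}, X:{C} ∪→ {C,T}; cost 1
[col 4] TVX: children T:{C}, VX:{C,T} ∩→ {C}; cost 0
[col 4] TVXY: children TVX:{C}, Y:{C} ∩→ {C}; cost 0
[col 5] VX: children V:{A}, X:{C} ∪→ {A,C}; cost 1
[col 5] TVX: children T:{T}, VX:{A,C} ∪→ {A,C,T}; cost 1
[col 5] TVXY: children TVX:{A,C,T}, Y:{T} ∩→ {T}; cost 0
per-site changes: [2, 1, 1, 2, 1, 2]; total = 9

T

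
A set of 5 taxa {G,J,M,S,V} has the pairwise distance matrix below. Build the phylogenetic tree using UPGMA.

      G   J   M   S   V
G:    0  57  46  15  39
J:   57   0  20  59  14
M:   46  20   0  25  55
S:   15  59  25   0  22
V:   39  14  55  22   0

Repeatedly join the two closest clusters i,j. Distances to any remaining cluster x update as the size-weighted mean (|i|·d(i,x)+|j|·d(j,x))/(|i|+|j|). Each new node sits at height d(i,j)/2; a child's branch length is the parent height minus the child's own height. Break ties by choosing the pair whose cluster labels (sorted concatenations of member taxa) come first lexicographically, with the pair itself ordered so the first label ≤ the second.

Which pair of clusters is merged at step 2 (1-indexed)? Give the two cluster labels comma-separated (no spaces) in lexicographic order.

step 1: merge (J,V) at d=14; branch lengths J→7, V→7; new cluster JV
  updated: d(G,JV)=48, d(JV,M)=75/2, d(JV,S)=81/2
step 2: merge (G,S) at d=15; branch lengths G→15/2, S→15/2; new cluster GS
  updated: d(GS,JV)=177/4, d(GS,M)=71/2
step 3: merge (GS,M) at d=71/2; branch lengths GS→41/4, M→71/4; new cluster GMS
  updated: d(GMS,JV)=42
step 4: merge (GMS,JV) at d=42; branch lengths GMS→13/4, JV→14; new cluster GJMSV
final tree: (((G:15/2,S:15/2):41/4,M:71/4):13/4,(J:7,V:7):14)
total length: 297/4

G,S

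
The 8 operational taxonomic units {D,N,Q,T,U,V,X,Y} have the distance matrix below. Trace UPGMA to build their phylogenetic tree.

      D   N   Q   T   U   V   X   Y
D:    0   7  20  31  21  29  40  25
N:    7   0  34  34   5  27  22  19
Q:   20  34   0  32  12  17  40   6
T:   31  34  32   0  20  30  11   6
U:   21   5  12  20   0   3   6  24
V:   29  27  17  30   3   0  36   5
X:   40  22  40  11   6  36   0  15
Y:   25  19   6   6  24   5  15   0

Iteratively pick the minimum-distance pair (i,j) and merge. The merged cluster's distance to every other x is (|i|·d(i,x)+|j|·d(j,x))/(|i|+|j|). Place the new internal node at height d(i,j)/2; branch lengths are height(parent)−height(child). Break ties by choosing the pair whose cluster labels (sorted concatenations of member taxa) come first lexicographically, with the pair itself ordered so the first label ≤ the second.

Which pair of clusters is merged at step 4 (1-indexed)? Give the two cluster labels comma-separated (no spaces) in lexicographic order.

T,X

step 1: merge (U,V) at d=3; branch lengths U→3/2, V→3/2; new cluster UV
  updated: d(D,UV)=25, d(N,UV)=16, d(Q,UV)=29/2, d(T,UV)=25, d(UV,X)=21, d(UV,Y)=29/2
step 2: merge (Q,Y) at d=6; branch lengths Q→3, Y→3; new cluster QY
  updated: d(D,QY)=45/2, d(N,QY)=53/2, d(QY,T)=19, d(QY,UV)=29/2, d(QY,X)=55/2
step 3: merge (D,N) at d=7; branch lengths D→7/2, N→7/2; new cluster DN
  updated: d(DN,QY)=49/2, d(DN,T)=65/2, d(DN,UV)=41/2, d(DN,X)=31
step 4: merge (T,X) at d=11; branch lengths T→11/2, X→11/2; new cluster TX
  updated: d(DN,TX)=127/4, d(QY,TX)=93/4, d(TX,UV)=23
step 5: merge (QY,UV) at d=29/2; branch lengths QY→17/4, UV→23/4; new cluster QUVY
  updated: d(DN,QUVY)=45/2, d(QUVY,TX)=185/8
step 6: merge (DN,QUVY) at d=45/2; branch lengths DN→31/4, QUVY→4; new cluster DNQUVY
  updated: d(DNQUVY,TX)=26
step 7: merge (DNQUVY,TX) at d=26; branch lengths DNQUVY→7/4, TX→15/2; new cluster DNQTUVXY
final tree: (((D:7/2,N:7/2):31/4,((Q:3,Y:3):17/4,(U:3/2,V:3/2):23/4):4):7/4,(T:11/2,X:11/2):15/2)
total length: 58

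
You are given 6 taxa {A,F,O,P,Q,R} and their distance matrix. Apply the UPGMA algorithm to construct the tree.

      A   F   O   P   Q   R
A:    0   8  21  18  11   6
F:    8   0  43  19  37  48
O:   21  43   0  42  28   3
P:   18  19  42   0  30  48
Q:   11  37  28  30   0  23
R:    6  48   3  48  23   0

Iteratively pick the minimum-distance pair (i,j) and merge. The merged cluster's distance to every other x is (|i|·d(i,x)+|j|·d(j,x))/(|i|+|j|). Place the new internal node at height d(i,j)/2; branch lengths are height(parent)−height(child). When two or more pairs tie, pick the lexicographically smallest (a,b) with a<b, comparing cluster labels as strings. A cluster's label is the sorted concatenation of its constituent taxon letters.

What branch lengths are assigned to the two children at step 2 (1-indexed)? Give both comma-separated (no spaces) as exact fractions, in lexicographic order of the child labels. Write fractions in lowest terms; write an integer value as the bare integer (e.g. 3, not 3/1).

1. join O+R (d=3) ⇒ OR; edges |O|=3/2, |R|=3/2
  updated: d(A,OR)=27/2, d(F,OR)=91/2, d(OR,P)=45, d(OR,Q)=51/2
2. join A+F (d=8) ⇒ AF; edges |A|=4, |F|=4
  updated: d(AF,OR)=59/2, d(AF,P)=37/2, d(AF,Q)=24
3. join AF+P (d=37/2) ⇒ AFP; edges |AF|=21/4, |P|=37/4
  updated: d(AFP,OR)=104/3, d(AFP,Q)=26
4. join OR+Q (d=51/2) ⇒ OQR; edges |OR|=45/4, |Q|=51/4
  updated: d(AFP,OQR)=286/9
5. join AFP+OQR (d=286/9) ⇒ AFOPQR; edges |AFP|=239/36, |OQR|=113/36
final tree: (((A:4,F:4):21/4,P:37/4):239/36,((O:3/2,R:3/2):45/4,Q:51/4):113/36)
total length: 1067/18

4,4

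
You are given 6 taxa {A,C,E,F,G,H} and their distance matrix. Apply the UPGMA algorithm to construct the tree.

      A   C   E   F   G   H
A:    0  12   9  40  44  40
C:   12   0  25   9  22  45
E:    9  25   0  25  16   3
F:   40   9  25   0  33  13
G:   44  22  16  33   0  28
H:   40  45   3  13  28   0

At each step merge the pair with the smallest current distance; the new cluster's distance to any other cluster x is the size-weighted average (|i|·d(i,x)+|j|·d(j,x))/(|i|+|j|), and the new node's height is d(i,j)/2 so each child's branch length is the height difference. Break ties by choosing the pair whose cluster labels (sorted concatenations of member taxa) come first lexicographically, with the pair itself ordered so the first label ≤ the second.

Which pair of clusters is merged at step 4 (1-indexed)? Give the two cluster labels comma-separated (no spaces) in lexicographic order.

A,CF

iteration 1: select E,H (d=3); attach at lengths (3/2, 3/2); label the merged cluster EH
  updated: d(A,EH)=49/2, d(C,EH)=35, d(EH,F)=19, d(EH,G)=22
iteration 2: select C,F (d=9); attach at lengths (9/2, 9/2); label the merged cluster CF
  updated: d(A,CF)=26, d(CF,EH)=27, d(CF,G)=55/2
iteration 3: select EH,G (d=22); attach at lengths (19/2, 11); label the merged cluster EGH
  updated: d(A,EGH)=31, d(CF,EGH)=163/6
iteration 4: select A,CF (d=26); attach at lengths (13, 17/2); label the merged cluster ACF
  updated: d(ACF,EGH)=256/9
iteration 5: select ACF,EGH (d=256/9); attach at lengths (11/9, 29/9); label the merged cluster ACEFGH
final tree: ((A:13,(C:9/2,F:9/2):17/2):11/9,((E:3/2,H:3/2):19/2,G:11):29/9)
total length: 526/9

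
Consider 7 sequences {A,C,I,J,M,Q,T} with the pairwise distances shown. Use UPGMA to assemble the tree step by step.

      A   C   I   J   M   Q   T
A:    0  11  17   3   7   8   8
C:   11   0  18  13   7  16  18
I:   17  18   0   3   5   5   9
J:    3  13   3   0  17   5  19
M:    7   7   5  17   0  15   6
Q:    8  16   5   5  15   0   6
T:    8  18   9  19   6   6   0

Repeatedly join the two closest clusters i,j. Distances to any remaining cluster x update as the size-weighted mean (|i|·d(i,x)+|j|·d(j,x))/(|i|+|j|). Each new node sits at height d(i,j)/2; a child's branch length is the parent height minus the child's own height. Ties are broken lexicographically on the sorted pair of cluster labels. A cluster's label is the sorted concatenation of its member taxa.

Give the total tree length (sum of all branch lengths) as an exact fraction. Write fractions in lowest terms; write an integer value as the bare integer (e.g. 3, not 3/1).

731/24

step 1: merge (A,J) at d=3; branch lengths A→3/2, J→3/2; new cluster AJ
  updated: d(AJ,C)=12, d(AJ,I)=10, d(AJ,M)=12, d(AJ,Q)=13/2, d(AJ,T)=27/2
step 2: merge (I,M) at d=5; branch lengths I→5/2, M→5/2; new cluster IM
  updated: d(AJ,IM)=11, d(C,IM)=25/2, d(IM,Q)=10, d(IM,T)=15/2
step 3: merge (Q,T) at d=6; branch lengths Q→3, T→3; new cluster QT
  updated: d(AJ,QT)=10, d(C,QT)=17, d(IM,QT)=35/4
step 4: merge (IM,QT) at d=35/4; branch lengths IM→15/8, QT→11/8; new cluster IMQT
  updated: d(AJ,IMQT)=21/2, d(C,IMQT)=59/4
step 5: merge (AJ,IMQT) at d=21/2; branch lengths AJ→15/4, IMQT→7/8; new cluster AIJMQT
  updated: d(AIJMQT,C)=83/6
step 6: merge (AIJMQT,C) at d=83/6; branch lengths AIJMQT→5/3, C→83/12; new cluster ACIJMQT
final tree: (((A:3/2,J:3/2):15/4,((I:5/2,M:5/2):15/8,(Q:3,T:3):11/8):7/8):5/3,C:83/12)
total length: 731/24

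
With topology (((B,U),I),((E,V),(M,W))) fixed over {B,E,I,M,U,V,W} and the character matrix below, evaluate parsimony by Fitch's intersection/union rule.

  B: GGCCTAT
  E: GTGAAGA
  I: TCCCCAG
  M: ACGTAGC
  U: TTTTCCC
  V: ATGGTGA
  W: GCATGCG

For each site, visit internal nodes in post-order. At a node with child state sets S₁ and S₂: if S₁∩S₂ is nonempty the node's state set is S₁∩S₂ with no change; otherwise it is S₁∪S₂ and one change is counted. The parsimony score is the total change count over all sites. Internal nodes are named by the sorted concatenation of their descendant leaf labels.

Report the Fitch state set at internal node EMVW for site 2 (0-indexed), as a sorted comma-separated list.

G

[col 0] BU: children B:{G}, U:{T} ∪→ {G,T}; cost 1
[col 0] BIU: children BU:{G,T}, I:{T} ∩→ {T}; cost 0
[col 0] EV: children E:{G}, V:{A} ∪→ {A,G}; cost 1
[col 0] MW: children M:{A}, W:{G} ∪→ {A,G}; cost 1
[col 0] EMVW: children EV:{A,G}, MW:{A,G} ∩→ {A,G}; cost 0
[col 0] BEIMUVW: children BIU:{T}, EMVW:{A,G} ∪→ {A,G,T}; cost 1
[col 1] BU: children B:{G}, U:{T} ∪→ {G,T}; cost 1
[col 1] BIU: children BU:{G,T}, I:{C} ∪→ {C,G,T}; cost 1
[col 1] EV: children E:{T}, V:{T} ∩→ {T}; cost 0
[col 1] MW: children M:{C}, W:{C} ∩→ {C}; cost 0
[col 1] EMVW: children EV:{T}, MW:{C} ∪→ {C,T}; cost 1
[col 1] BEIMUVW: children BIU:{C,G,T}, EMVW:{C,T} ∩→ {C,T}; cost 0
[col 2] BU: children B:{C}, U:{T} ∪→ {C,T}; cost 1
[col 2] BIU: children BU:{C,T}, I:{C} ∩→ {C}; cost 0
[col 2] EV: children E:{G}, V:{G} ∩→ {G}; cost 0
[col 2] MW: children M:{G}, W:{A} ∪→ {A,G}; cost 1
[col 2] EMVW: children EV:{G}, MW:{A,G} ∩→ {G}; cost 0
[col 2] BEIMUVW: children BIU:{C}, EMVW:{G} ∪→ {C,G}; cost 1
[col 3] BU: children B:{C}, U:{T} ∪→ {C,T}; cost 1
[col 3] BIU: children BU:{C,T}, I:{C} ∩→ {C}; cost 0
[col 3] EV: children E:{A}, V:{G} ∪→ {A,G}; cost 1
[col 3] MW: children M:{T}, W:{T} ∩→ {T}; cost 0
[col 3] EMVW: children EV:{A,G}, MW:{T} ∪→ {A,G,T}; cost 1
[col 3] BEIMUVW: children BIU:{C}, EMVW:{A,G,T} ∪→ {A,C,G,T}; cost 1
[col 4] BU: children B:{T}, U:{C} ∪→ {C,T}; cost 1
[col 4] BIU: children BU:{C,T}, I:{C} ∩→ {C}; cost 0
[col 4] EV: children E:{A}, V:{T} ∪→ {A,T}; cost 1
[col 4] MW: children M:{A}, W:{G} ∪→ {A,G}; cost 1
[col 4] EMVW: children EV:{A,T}, MW:{A,G} ∩→ {A}; cost 0
[col 4] BEIMUVW: children BIU:{C}, EMVW:{A} ∪→ {A,C}; cost 1
[col 5] BU: children B:{A}, U:{C} ∪→ {A,C}; cost 1
[col 5] BIU: children BU:{A,C}, I:{A} ∩→ {A}; cost 0
[col 5] EV: children E:{G}, V:{G} ∩→ {G}; cost 0
[col 5] MW: children M:{G}, W:{C} ∪→ {C,G}; cost 1
[col 5] EMVW: children EV:{G}, MW:{C,G} ∩→ {G}; cost 0
[col 5] BEIMUVW: children BIU:{A}, EMVW:{G} ∪→ {A,G}; cost 1
[col 6] BU: children B:{T}, U:{C} ∪→ {C,T}; cost 1
[col 6] BIU: children BU:{C,T}, I:{G} ∪→ {C,G,T}; cost 1
[col 6] EV: children E:{A}, V:{A} ∩→ {A}; cost 0
[col 6] MW: children M:{C}, W:{G} ∪→ {C,G}; cost 1
[col 6] EMVW: children EV:{A}, MW:{C,G} ∪→ {A,C,G}; cost 1
[col 6] BEIMUVW: children BIU:{C,G,T}, EMVW:{A,C,G} ∩→ {C,G}; cost 0
per-site changes: [4, 3, 3, 4, 4, 3, 4]; total = 25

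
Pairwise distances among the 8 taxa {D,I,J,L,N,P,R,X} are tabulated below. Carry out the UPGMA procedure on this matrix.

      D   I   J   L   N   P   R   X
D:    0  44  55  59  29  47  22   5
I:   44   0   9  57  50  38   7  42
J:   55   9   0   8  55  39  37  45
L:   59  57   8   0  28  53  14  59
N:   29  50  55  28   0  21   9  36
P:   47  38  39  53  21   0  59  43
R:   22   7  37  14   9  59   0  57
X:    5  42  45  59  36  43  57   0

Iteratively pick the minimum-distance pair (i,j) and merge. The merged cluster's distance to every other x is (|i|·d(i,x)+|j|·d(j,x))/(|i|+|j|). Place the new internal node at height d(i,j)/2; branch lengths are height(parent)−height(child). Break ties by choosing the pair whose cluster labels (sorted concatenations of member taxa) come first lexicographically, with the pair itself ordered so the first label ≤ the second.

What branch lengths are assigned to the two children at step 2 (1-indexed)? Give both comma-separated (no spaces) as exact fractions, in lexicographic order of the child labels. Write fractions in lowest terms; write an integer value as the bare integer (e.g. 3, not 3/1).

step 1: merge (D,X) at d=5; branch lengths D→5/2, X→5/2; new cluster DX
  updated: d(DX,I)=43, d(DX,J)=50, d(DX,L)=59, d(DX,N)=65/2, d(DX,P)=45, d(DX,R)=79/2
step 2: merge (I,R) at d=7; branch lengths I→7/2, R→7/2; new cluster IR
  updated: d(DX,IR)=165/4, d(IR,J)=23, d(IR,L)=71/2, d(IR,N)=59/2, d(IR,P)=97/2
step 3: merge (J,L) at d=8; branch lengths J→4, L→4; new cluster JL
  updated: d(DX,JL)=109/2, d(IR,JL)=117/4, d(JL,N)=83/2, d(JL,P)=46
step 4: merge (N,P) at d=21; branch lengths N→21/2, P→21/2; new cluster NP
  updated: d(DX,NP)=155/4, d(IR,NP)=39, d(JL,NP)=175/4
step 5: merge (IR,JL) at d=117/4; branch lengths IR→89/8, JL→85/8; new cluster IJLR
  updated: d(DX,IJLR)=383/8, d(IJLR,NP)=331/8
step 6: merge (DX,NP) at d=155/4; branch lengths DX→135/8, NP→71/8; new cluster DNPX
  updated: d(DNPX,IJLR)=357/8
step 7: merge (DNPX,IJLR) at d=357/8; branch lengths DNPX→47/16, IJLR→123/16; new cluster DIJLNPRX
final tree: (((D:5/2,X:5/2):135/8,(N:21/2,P:21/2):71/8):47/16,((I:7/2,R:7/2):89/8,(J:4,L:4):85/8):123/16)
total length: 793/8

7/2,7/2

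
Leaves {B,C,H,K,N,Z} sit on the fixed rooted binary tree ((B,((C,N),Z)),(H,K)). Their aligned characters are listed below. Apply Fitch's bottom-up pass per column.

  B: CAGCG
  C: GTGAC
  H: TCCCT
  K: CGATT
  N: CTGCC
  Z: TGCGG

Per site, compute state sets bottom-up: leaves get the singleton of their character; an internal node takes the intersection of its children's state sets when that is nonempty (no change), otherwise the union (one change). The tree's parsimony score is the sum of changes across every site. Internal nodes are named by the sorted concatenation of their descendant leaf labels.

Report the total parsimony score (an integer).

CN@0: {G} ∪ {C} = {C,G} (union, +1)
CNZ@0: {C,G} ∪ {T} = {C,G,T} (union, +1)
BCNZ@0: {C} ∩ {C,G,T} = {C} (intersection, +0)
HK@0: {T} ∪ {C} = {C,T} (union, +1)
BCHKNZ@0: {C} ∩ {C,T} = {C} (intersection, +0)
CN@1: {T} ∩ {T} = {T} (intersection, +0)
CNZ@1: {T} ∪ {G} = {G,T} (union, +1)
BCNZ@1: {A} ∪ {G,T} = {A,G,T} (union, +1)
HK@1: {C} ∪ {G} = {C,G} (union, +1)
BCHKNZ@1: {A,G,T} ∩ {C,G} = {G} (intersection, +0)
CN@2: {G} ∩ {G} = {G} (intersection, +0)
CNZ@2: {G} ∪ {C} = {C,G} (union, +1)
BCNZ@2: {G} ∩ {C,G} = {G} (intersection, +0)
HK@2: {C} ∪ {A} = {A,C} (union, +1)
BCHKNZ@2: {G} ∪ {A,C} = {A,C,G} (union, +1)
CN@3: {A} ∪ {C} = {A,C} (union, +1)
CNZ@3: {A,C} ∪ {G} = {A,C,G} (union, +1)
BCNZ@3: {C} ∩ {A,C,G} = {C} (intersection, +0)
HK@3: {C} ∪ {T} = {C,T} (union, +1)
BCHKNZ@3: {C} ∩ {C,T} = {C} (intersection, +0)
CN@4: {C} ∩ {C} = {C} (intersection, +0)
CNZ@4: {C} ∪ {G} = {C,G} (union, +1)
BCNZ@4: {G} ∩ {C,G} = {G} (intersection, +0)
HK@4: {T} ∩ {T} = {T} (intersection, +0)
BCHKNZ@4: {G} ∪ {T} = {G,T} (union, +1)
per-site changes: [3, 3, 3, 3, 2]; total = 14

14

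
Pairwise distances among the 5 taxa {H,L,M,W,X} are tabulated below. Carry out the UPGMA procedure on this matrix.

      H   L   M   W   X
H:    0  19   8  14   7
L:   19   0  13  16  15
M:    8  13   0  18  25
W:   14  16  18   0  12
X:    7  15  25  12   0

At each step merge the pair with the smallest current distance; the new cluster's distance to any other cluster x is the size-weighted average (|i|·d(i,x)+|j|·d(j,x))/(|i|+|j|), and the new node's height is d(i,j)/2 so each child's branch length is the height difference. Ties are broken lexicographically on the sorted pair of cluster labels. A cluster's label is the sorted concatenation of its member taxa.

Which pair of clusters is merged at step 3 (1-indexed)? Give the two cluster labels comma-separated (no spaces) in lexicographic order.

L,M

1. join H+X (d=7) ⇒ HX; edges |H|=7/2, |X|=7/2
  updated: d(HX,L)=17, d(HX,M)=33/2, d(HX,W)=13
2. join HX+W (d=13) ⇒ HWX; edges |HX|=3, |W|=13/2
  updated: d(HWX,L)=50/3, d(HWX,M)=17
3. join L+M (d=13) ⇒ LM; edges |L|=13/2, |M|=13/2
  updated: d(HWX,LM)=101/6
4. join HWX+LM (d=101/6) ⇒ HLMWX; edges |HWX|=23/12, |LM|=23/12
final tree: (((H:7/2,X:7/2):3,W:13/2):23/12,(L:13/2,M:13/2):23/12)
total length: 100/3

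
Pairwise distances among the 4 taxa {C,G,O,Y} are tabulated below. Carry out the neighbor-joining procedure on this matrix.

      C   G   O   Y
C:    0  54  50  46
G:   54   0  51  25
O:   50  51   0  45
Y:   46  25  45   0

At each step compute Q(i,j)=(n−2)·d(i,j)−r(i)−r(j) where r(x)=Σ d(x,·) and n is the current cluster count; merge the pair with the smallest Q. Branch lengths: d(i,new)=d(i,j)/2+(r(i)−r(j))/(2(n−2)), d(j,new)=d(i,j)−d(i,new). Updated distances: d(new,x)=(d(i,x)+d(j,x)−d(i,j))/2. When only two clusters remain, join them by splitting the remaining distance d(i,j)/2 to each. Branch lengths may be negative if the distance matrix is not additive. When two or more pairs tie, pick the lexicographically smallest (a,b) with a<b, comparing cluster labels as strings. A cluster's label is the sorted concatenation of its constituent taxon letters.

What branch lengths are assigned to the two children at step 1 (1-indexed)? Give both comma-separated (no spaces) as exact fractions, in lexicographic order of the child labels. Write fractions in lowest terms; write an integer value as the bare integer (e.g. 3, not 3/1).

26,24

1. join C+O (d=50, Q=-196) ⇒ CO; edges |C|=26, |O|=24
  updated: d(CO,G)=55/2, d(CO,Y)=41/2
2. join CO+G (d=55/2, Q=-73) ⇒ CGO; edges |CO|=23/2, |G|=16
  updated: d(CGO,Y)=9
3. join CGO+Y (d=9) ⇒ CGOY; edges |CGO|=9/2, |Y|=9/2
final tree: (((C:26,O:24):23/2,G:16):9/2,Y:9/2)
total length: 173/2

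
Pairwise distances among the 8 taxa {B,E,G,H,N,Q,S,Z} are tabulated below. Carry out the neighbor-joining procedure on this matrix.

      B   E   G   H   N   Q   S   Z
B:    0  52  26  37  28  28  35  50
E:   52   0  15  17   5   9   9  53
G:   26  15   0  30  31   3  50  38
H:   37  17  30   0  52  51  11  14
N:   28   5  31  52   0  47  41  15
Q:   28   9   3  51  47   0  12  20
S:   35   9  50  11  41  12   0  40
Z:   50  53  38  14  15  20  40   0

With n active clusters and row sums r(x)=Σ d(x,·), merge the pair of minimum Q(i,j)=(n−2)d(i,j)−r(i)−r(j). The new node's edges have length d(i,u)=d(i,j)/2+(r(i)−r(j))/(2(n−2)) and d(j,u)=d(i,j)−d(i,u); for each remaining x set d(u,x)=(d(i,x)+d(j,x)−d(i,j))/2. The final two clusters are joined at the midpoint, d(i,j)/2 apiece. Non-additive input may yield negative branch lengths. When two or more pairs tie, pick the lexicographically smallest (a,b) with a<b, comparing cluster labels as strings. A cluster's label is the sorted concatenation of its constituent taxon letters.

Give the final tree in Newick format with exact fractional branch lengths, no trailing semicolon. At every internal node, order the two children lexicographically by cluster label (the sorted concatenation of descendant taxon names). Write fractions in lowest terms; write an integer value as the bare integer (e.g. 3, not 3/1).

iteration 1: select N,Z (d=15, Q=-359); attach at lengths (79/12, 101/12); label the merged cluster NZ
  updated: d(B,NZ)=63/2, d(E,NZ)=43/2, d(G,NZ)=27, d(H,NZ)=51/2, d(NZ,Q)=26, d(NZ,S)=33
iteration 2: select H,S (d=11, Q=-533/2); attach at lengths (153/20, 67/20); label the merged cluster HS
  updated: d(B,HS)=61/2, d(E,HS)=15/2, d(G,HS)=69/2, d(HS,NZ)=95/4, d(HS,Q)=26
iteration 3: select E,HS (d=15/2, Q=-789/4); attach at lengths (51/32, 189/32); label the merged cluster EHS
  updated: d(B,EHS)=75/2, d(EHS,G)=21, d(EHS,NZ)=151/8, d(EHS,Q)=55/4
iteration 4: select G,Q (d=3, Q=-555/4); attach at lengths (61/24, 11/24); label the merged cluster GQ
  updated: d(B,GQ)=51/2, d(EHS,GQ)=127/8, d(GQ,NZ)=25
iteration 5: select B,GQ (d=51/2, Q=-879/8); attach at lengths (633/32, 183/32); label the merged cluster BGQ
  updated: d(BGQ,EHS)=223/16, d(BGQ,NZ)=31/2
iteration 6: select BGQ,EHS (d=223/16, Q=-773/16); attach at lengths (169/32, 277/32); label the merged cluster BEGHQS
  updated: d(BEGHQS,NZ)=327/32
iteration 7: select BEGHQS,NZ (d=327/32); attach at lengths (327/64, 327/64); label the merged cluster BEGHNQSZ
final tree: (((B:633/32,(G:61/24,Q:11/24):183/32):169/32,(E:51/32,(H:153/20,S:67/20):189/32):277/32):327/64,(N:79/12,Z:101/12):327/64)
total length: 2757/32

(((B:633/32,(G:61/24,Q:11/24):183/32):169/32,(E:51/32,(H:153/20,S:67/20):189/32):277/32):327/64,(N:79/12,Z:101/12):327/64)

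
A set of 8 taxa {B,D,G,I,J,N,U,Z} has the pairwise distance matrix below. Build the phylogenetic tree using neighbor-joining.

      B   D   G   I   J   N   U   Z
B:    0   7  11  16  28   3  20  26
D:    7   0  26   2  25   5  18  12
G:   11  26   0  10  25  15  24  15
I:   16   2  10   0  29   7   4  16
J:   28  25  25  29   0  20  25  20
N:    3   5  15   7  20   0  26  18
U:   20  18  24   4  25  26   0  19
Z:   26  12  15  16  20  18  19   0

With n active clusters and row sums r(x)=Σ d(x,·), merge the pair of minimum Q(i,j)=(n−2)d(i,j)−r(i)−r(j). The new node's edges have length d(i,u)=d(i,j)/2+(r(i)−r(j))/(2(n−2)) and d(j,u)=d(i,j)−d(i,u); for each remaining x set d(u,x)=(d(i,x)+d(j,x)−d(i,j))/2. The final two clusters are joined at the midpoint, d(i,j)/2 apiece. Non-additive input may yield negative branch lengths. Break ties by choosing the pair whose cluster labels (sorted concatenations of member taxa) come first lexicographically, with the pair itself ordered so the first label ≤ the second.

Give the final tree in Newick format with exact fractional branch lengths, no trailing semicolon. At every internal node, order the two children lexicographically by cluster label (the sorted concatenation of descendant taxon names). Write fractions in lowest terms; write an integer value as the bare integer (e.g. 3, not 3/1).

iteration 1: select I,U (d=4, Q=-196); attach at lengths (-7/3, 19/3); label the merged cluster IU
  updated: d(B,IU)=16, d(D,IU)=8, d(G,IU)=15, d(IU,J)=25, d(IU,N)=29/2, d(IU,Z)=31/2
iteration 2: select B,N (d=3, Q=-303/2); attach at lengths (61/20, -1/20); label the merged cluster BN
  updated: d(BN,D)=9/2, d(BN,G)=23/2, d(BN,IU)=55/4, d(BN,J)=45/2, d(BN,Z)=41/2
iteration 3: select BN,D (d=9/2, Q=-521/4); attach at lengths (61/32, 83/32); label the merged cluster BDN
  updated: d(BDN,G)=33/2, d(BDN,IU)=69/8, d(BDN,J)=43/2, d(BDN,Z)=14
iteration 4: select BDN,IU (d=69/8, Q=-791/8); attach at lengths (179/48, 235/48); label the merged cluster BDINU
  updated: d(BDINU,G)=183/16, d(BDINU,J)=303/16, d(BDINU,Z)=167/16
iteration 5: select BDINU,G (d=183/16, Q=-555/8); attach at lengths (49/16, 67/8); label the merged cluster BDGINU
  updated: d(BDGINU,J)=65/4, d(BDGINU,Z)=7
iteration 6: select BDGINU,J (d=65/4, Q=-173/4); attach at lengths (13/8, 117/8); label the merged cluster BDGIJNU
  updated: d(BDGIJNU,Z)=43/8
iteration 7: select BDGIJNU,Z (d=43/8); attach at lengths (43/16, 43/16); label the merged cluster BDGIJNUZ
final tree: ((((((B:61/20,N:-1/20):61/32,D:83/32):179/48,(I:-7/3,U:19/3):235/48):49/16,G:67/8):13/8,J:117/8):43/16,Z:43/16)
total length: 851/16

((((((B:61/20,N:-1/20):61/32,D:83/32):179/48,(I:-7/3,U:19/3):235/48):49/16,G:67/8):13/8,J:117/8):43/16,Z:43/16)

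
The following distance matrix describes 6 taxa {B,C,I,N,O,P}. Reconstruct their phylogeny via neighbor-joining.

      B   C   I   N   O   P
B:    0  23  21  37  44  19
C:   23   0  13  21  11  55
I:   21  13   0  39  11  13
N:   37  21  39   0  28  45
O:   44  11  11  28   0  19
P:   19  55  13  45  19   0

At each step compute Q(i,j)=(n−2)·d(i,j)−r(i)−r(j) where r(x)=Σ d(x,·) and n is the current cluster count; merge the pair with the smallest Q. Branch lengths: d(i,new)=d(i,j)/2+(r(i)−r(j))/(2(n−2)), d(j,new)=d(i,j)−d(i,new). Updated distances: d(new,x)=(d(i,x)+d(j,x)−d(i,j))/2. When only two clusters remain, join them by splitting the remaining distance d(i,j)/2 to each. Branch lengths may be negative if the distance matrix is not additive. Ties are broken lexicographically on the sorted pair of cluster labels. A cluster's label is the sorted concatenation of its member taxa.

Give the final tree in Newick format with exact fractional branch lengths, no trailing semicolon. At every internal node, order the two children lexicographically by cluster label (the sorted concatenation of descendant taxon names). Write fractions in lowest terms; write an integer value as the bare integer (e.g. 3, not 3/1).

(((((B:69/8,P:83/8):85/12,I:5/12):71/8,O:31/8):41/8,C:11/4):73/8,N:73/8)

1. join B+P (d=19, Q=-219) ⇒ BP; edges |B|=69/8, |P|=83/8
  updated: d(BP,C)=59/2, d(BP,I)=15/2, d(BP,N)=63/2, d(BP,O)=22
2. join BP+I (d=15/2, Q=-277/2) ⇒ BIP; edges |BP|=85/12, |I|=5/12
  updated: d(BIP,C)=35/2, d(BIP,N)=63/2, d(BIP,O)=51/4
3. join BIP+O (d=51/4, Q=-88) ⇒ BIOP; edges |BIP|=71/8, |O|=31/8
  updated: d(BIOP,C)=63/8, d(BIOP,N)=187/8
4. join BIOP+C (d=63/8, Q=-209/4) ⇒ BCIOP; edges |BIOP|=41/8, |C|=11/4
  updated: d(BCIOP,N)=73/4
5. join BCIOP+N (d=73/4) ⇒ BCINOP; edges |BCIOP|=73/8, |N|=73/8
final tree: (((((B:69/8,P:83/8):85/12,I:5/12):71/8,O:31/8):41/8,C:11/4):73/8,N:73/8)
total length: 523/8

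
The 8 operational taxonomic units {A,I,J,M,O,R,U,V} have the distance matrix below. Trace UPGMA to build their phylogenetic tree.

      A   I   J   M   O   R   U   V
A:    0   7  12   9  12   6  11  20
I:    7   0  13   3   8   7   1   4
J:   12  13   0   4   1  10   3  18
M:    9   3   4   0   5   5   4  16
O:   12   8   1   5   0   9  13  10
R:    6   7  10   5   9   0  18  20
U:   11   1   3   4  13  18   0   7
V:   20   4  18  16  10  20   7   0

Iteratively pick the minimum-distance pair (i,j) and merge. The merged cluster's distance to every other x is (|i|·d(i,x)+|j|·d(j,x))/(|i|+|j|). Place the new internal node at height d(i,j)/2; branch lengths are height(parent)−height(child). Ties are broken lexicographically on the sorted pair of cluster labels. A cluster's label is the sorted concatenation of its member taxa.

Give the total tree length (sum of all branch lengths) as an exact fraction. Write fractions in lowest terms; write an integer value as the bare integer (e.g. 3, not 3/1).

2365/84

iteration 1: select I,U (d=1); attach at lengths (1/2, 1/2); label the merged cluster IU
  updated: d(A,IU)=9, d(IU,J)=8, d(IU,M)=7/2, d(IU,O)=21/2, d(IU,R)=25/2, d(IU,V)=11/2
iteration 2: select J,O (d=1); attach at lengths (1/2, 1/2); label the merged cluster JO
  updated: d(A,JO)=12, d(IU,JO)=37/4, d(JO,M)=9/2, d(JO,R)=19/2, d(JO,V)=14
iteration 3: select IU,M (d=7/2); attach at lengths (5/4, 7/4); label the merged cluster IMU
  updated: d(A,IMU)=9, d(IMU,JO)=23/3, d(IMU,R)=10, d(IMU,V)=9
iteration 4: select A,R (d=6); attach at lengths (3, 3); label the merged cluster AR
  updated: d(AR,IMU)=19/2, d(AR,JO)=43/4, d(AR,V)=20
iteration 5: select IMU,JO (d=23/3); attach at lengths (25/12, 10/3); label the merged cluster IJMOU
  updated: d(AR,IJMOU)=10, d(IJMOU,V)=11
iteration 6: select AR,IJMOU (d=10); attach at lengths (2, 7/6); label the merged cluster AIJMORU
  updated: d(AIJMORU,V)=95/7
iteration 7: select AIJMORU,V (d=95/7); attach at lengths (25/14, 95/14); label the merged cluster AIJMORUV
final tree: (((A:3,R:3):2,(((I:1/2,U:1/2):5/4,M:7/4):25/12,(J:1/2,O:1/2):10/3):7/6):25/14,V:95/14)
total length: 2365/84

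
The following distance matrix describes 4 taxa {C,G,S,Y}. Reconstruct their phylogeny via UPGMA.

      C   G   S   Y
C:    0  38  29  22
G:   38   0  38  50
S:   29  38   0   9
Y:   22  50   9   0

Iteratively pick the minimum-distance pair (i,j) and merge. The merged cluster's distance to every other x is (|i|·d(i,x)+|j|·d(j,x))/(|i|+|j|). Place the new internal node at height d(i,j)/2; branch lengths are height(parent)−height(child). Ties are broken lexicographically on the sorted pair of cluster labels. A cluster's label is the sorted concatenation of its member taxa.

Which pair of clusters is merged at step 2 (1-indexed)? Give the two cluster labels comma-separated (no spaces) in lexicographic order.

iteration 1: select S,Y (d=9); attach at lengths (9/2, 9/2); label the merged cluster SY
  updated: d(C,SY)=51/2, d(G,SY)=44
iteration 2: select C,SY (d=51/2); attach at lengths (51/4, 33/4); label the merged cluster CSY
  updated: d(CSY,G)=42
iteration 3: select CSY,G (d=42); attach at lengths (33/4, 21); label the merged cluster CGSY
final tree: ((C:51/4,(S:9/2,Y:9/2):33/4):33/4,G:21)
total length: 237/4

C,SY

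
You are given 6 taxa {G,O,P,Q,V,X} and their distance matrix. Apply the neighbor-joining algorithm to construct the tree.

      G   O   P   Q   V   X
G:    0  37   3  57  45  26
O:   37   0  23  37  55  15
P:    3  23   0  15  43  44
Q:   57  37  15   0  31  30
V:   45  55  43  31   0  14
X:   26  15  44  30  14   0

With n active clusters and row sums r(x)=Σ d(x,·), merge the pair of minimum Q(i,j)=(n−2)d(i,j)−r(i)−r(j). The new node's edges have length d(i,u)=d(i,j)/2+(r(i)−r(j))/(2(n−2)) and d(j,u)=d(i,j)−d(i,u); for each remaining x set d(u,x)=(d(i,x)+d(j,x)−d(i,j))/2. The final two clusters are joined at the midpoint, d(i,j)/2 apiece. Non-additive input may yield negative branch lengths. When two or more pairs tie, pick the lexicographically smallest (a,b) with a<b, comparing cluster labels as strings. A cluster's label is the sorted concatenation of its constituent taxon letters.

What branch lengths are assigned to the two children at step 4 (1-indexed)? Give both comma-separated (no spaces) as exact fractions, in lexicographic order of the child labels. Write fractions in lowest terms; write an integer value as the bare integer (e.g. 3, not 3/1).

53/8,119/8

iteration 1: select G,P (d=3, Q=-284); attach at lengths (13/2, -7/2); label the merged cluster GP
  updated: d(GP,O)=57/2, d(GP,Q)=69/2, d(GP,V)=85/2, d(GP,X)=67/2
iteration 2: select V,X (d=14, Q=-193); attach at lengths (46/3, -4/3); label the merged cluster VX
  updated: d(GP,VX)=31, d(O,VX)=28, d(Q,VX)=47/2
iteration 3: select GP,O (d=57/2, Q=-261/2); attach at lengths (115/8, 113/8); label the merged cluster GOP
  updated: d(GOP,Q)=43/2, d(GOP,VX)=61/4
iteration 4: select GOP,Q (d=43/2, Q=-241/4); attach at lengths (53/8, 119/8); label the merged cluster GOPQ
  updated: d(GOPQ,VX)=69/8
iteration 5: select GOPQ,VX (d=69/8); attach at lengths (69/16, 69/16); label the merged cluster GOPQVX
final tree: ((((G:13/2,P:-7/2):115/8,O:113/8):53/8,Q:119/8):69/16,(V:46/3,X:-4/3):69/16)
total length: 605/8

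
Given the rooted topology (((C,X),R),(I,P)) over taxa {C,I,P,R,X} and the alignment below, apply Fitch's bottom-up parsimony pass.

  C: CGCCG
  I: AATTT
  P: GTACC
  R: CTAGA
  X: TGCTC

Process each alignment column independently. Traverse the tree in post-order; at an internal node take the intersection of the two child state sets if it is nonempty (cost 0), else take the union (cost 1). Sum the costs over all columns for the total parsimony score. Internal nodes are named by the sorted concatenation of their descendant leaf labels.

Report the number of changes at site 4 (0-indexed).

3

site 0, node CX: C={C} ∪ X={T} → {C,T} (+1)
site 0, node CRX: CX={C,T} ∩ R={C} → {C} (+0)
site 0, node IP: I={A} ∪ P={G} → {A,G} (+1)
site 0, node CIPRX: CRX={C} ∪ IP={A,G} → {A,C,G} (+1)
site 1, node CX: C={G} ∩ X={G} → {G} (+0)
site 1, node CRX: CX={G} ∪ R={T} → {G,T} (+1)
site 1, node IP: I={A} ∪ P={T} → {A,T} (+1)
site 1, node CIPRX: CRX={G,T} ∩ IP={A,T} → {T} (+0)
site 2, node CX: C={C} ∩ X={C} → {C} (+0)
site 2, node CRX: CX={C} ∪ R={A} → {A,C} (+1)
site 2, node IP: I={T} ∪ P={A} → {A,T} (+1)
site 2, node CIPRX: CRX={A,C} ∩ IP={A,T} → {A} (+0)
site 3, node CX: C={C} ∪ X={T} → {C,T} (+1)
site 3, node CRX: CX={C,T} ∪ R={G} → {C,G,T} (+1)
site 3, node IP: I={T} ∪ P={C} → {C,T} (+1)
site 3, node CIPRX: CRX={C,G,T} ∩ IP={C,T} → {C,T} (+0)
site 4, node CX: C={G} ∪ X={C} → {C,G} (+1)
site 4, node CRX: CX={C,G} ∪ R={A} → {A,C,G} (+1)
site 4, node IP: I={T} ∪ P={C} → {C,T} (+1)
site 4, node CIPRX: CRX={A,C,G} ∩ IP={C,T} → {C} (+0)
per-site changes: [3, 2, 2, 3, 3]; total = 13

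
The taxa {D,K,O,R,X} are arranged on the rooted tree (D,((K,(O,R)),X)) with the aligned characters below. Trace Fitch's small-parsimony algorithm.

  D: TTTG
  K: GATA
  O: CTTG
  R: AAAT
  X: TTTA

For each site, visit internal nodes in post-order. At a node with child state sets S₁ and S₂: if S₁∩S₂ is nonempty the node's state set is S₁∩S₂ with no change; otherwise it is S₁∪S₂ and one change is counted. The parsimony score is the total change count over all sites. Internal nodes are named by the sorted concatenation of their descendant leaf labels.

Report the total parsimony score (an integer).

9

site 0, node OR: O={C} ∪ R={A} → {A,C} (+1)
site 0, node KOR: K={G} ∪ OR={A,C} → {A,C,G} (+1)
site 0, node KORX: KOR={A,C,G} ∪ X={T} → {A,C,G,T} (+1)
site 0, node DKORX: D={T} ∩ KORX={A,C,G,T} → {T} (+0)
site 1, node OR: O={T} ∪ R={A} → {A,T} (+1)
site 1, node KOR: K={A} ∩ OR={A,T} → {A} (+0)
site 1, node KORX: KOR={A} ∪ X={T} → {A,T} (+1)
site 1, node DKORX: D={T} ∩ KORX={A,T} → {T} (+0)
site 2, node OR: O={T} ∪ R={A} → {A,T} (+1)
site 2, node KOR: K={T} ∩ OR={A,T} → {T} (+0)
site 2, node KORX: KOR={T} ∩ X={T} → {T} (+0)
site 2, node DKORX: D={T} ∩ KORX={T} → {T} (+0)
site 3, node OR: O={G} ∪ R={T} → {G,T} (+1)
site 3, node KOR: K={A} ∪ OR={G,T} → {A,G,T} (+1)
site 3, node KORX: KOR={A,G,T} ∩ X={A} → {A} (+0)
site 3, node DKORX: D={G} ∪ KORX={A} → {A,G} (+1)
per-site changes: [3, 2, 1, 3]; total = 9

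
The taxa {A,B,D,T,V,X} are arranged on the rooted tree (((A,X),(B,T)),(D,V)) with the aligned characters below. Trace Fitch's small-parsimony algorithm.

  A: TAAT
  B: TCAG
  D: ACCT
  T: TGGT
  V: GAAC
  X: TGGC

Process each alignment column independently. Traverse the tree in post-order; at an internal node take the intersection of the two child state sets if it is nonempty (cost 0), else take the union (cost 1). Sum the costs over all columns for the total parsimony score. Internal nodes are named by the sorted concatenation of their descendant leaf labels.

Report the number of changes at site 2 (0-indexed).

site 0, node AX: A={T} ∩ X={T} → {T} (+0)
site 0, node BT: B={T} ∩ T={T} → {T} (+0)
site 0, node ABTX: AX={T} ∩ BT={T} → {T} (+0)
site 0, node DV: D={A} ∪ V={G} → {A,G} (+1)
site 0, node ABDTVX: ABTX={T} ∪ DV={A,G} → {A,G,T} (+1)
site 1, node AX: A={A} ∪ X={G} → {A,G} (+1)
site 1, node BT: B={C} ∪ T={G} → {C,G} (+1)
site 1, node ABTX: AX={A,G} ∩ BT={C,G} → {G} (+0)
site 1, node DV: D={C} ∪ V={A} → {A,C} (+1)
site 1, node ABDTVX: ABTX={G} ∪ DV={A,C} → {A,C,G} (+1)
site 2, node AX: A={A} ∪ X={G} → {A,G} (+1)
site 2, node BT: B={A} ∪ T={G} → {A,G} (+1)
site 2, node ABTX: AX={A,G} ∩ BT={A,G} → {A,G} (+0)
site 2, node DV: D={C} ∪ V={A} → {A,C} (+1)
site 2, node ABDTVX: ABTX={A,G} ∩ DV={A,C} → {A} (+0)
site 3, node AX: A={T} ∪ X={C} → {C,T} (+1)
site 3, node BT: B={G} ∪ T={T} → {G,T} (+1)
site 3, node ABTX: AX={C,T} ∩ BT={G,T} → {T} (+0)
site 3, node DV: D={T} ∪ V={C} → {C,T} (+1)
site 3, node ABDTVX: ABTX={T} ∩ DV={C,T} → {T} (+0)
per-site changes: [2, 4, 3, 3]; total = 12

3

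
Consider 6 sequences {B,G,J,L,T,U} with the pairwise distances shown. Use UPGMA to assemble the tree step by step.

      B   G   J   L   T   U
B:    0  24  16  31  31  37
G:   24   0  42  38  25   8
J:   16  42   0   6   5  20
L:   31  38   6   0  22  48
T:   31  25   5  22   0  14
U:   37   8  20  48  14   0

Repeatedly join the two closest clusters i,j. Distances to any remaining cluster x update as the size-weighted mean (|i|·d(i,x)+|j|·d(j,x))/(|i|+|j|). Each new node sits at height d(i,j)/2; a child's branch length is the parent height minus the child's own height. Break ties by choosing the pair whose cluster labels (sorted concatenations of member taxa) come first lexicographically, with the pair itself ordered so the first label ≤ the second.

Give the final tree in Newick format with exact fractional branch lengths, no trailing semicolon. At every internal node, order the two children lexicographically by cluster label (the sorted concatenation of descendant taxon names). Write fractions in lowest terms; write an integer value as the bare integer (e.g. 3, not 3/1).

((B:13,((J:5/2,T:5/2):9/2,L:7):6):5/2,(G:4,U:4):23/2)

1. join J+T (d=5) ⇒ JT; edges |J|=5/2, |T|=5/2
  updated: d(B,JT)=47/2, d(G,JT)=67/2, d(JT,L)=14, d(JT,U)=17
2. join G+U (d=8) ⇒ GU; edges |G|=4, |U|=4
  updated: d(B,GU)=61/2, d(GU,JT)=101/4, d(GU,L)=43
3. join JT+L (d=14) ⇒ JLT; edges |JT|=9/2, |L|=7
  updated: d(B,JLT)=26, d(GU,JLT)=187/6
4. join B+JLT (d=26) ⇒ BJLT; edges |B|=13, |JLT|=6
  updated: d(BJLT,GU)=31
5. join BJLT+GU (d=31) ⇒ BGJLTU; edges |BJLT|=5/2, |GU|=23/2
final tree: ((B:13,((J:5/2,T:5/2):9/2,L:7):6):5/2,(G:4,U:4):23/2)
total length: 115/2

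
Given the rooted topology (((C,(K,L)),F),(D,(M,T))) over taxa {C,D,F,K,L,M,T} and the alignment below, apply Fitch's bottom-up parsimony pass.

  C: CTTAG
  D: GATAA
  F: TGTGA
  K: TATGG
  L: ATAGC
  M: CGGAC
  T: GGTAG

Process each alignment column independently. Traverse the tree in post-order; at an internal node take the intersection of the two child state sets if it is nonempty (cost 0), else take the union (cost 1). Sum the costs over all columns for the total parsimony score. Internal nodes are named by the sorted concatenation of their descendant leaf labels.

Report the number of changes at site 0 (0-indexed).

4

site 0, node KL: K={T} ∪ L={A} → {A,T} (+1)
site 0, node CKL: C={C} ∪ KL={A,T} → {A,C,T} (+1)
site 0, node CFKL: CKL={A,C,T} ∩ F={T} → {T} (+0)
site 0, node MT: M={C} ∪ T={G} → {C,G} (+1)
site 0, node DMT: D={G} ∩ MT={C,G} → {G} (+0)
site 0, node CDFKLMT: CFKL={T} ∪ DMT={G} → {G,T} (+1)
site 1, node KL: K={A} ∪ L={T} → {A,T} (+1)
site 1, node CKL: C={T} ∩ KL={A,T} → {T} (+0)
site 1, node CFKL: CKL={T} ∪ F={G} → {G,T} (+1)
site 1, node MT: M={G} ∩ T={G} → {G} (+0)
site 1, node DMT: D={A} ∪ MT={G} → {A,G} (+1)
site 1, node CDFKLMT: CFKL={G,T} ∩ DMT={A,G} → {G} (+0)
site 2, node KL: K={T} ∪ L={A} → {A,T} (+1)
site 2, node CKL: C={T} ∩ KL={A,T} → {T} (+0)
site 2, node CFKL: CKL={T} ∩ F={T} → {T} (+0)
site 2, node MT: M={G} ∪ T={T} → {G,T} (+1)
site 2, node DMT: D={T} ∩ MT={G,T} → {T} (+0)
site 2, node CDFKLMT: CFKL={T} ∩ DMT={T} → {T} (+0)
site 3, node KL: K={G} ∩ L={G} → {G} (+0)
site 3, node CKL: C={A} ∪ KL={G} → {A,G} (+1)
site 3, node CFKL: CKL={A,G} ∩ F={G} → {G} (+0)
site 3, node MT: M={A} ∩ T={A} → {A} (+0)
site 3, node DMT: D={A} ∩ MT={A} → {A} (+0)
site 3, node CDFKLMT: CFKL={G} ∪ DMT={A} → {A,G} (+1)
site 4, node KL: K={G} ∪ L={C} → {C,G} (+1)
site 4, node CKL: C={G} ∩ KL={C,G} → {G} (+0)
site 4, node CFKL: CKL={G} ∪ F={A} → {A,G} (+1)
site 4, node MT: M={C} ∪ T={G} → {C,G} (+1)
site 4, node DMT: D={A} ∪ MT={C,G} → {A,C,G} (+1)
site 4, node CDFKLMT: CFKL={A,G} ∩ DMT={A,C,G} → {A,G} (+0)
per-site changes: [4, 3, 2, 2, 4]; total = 15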